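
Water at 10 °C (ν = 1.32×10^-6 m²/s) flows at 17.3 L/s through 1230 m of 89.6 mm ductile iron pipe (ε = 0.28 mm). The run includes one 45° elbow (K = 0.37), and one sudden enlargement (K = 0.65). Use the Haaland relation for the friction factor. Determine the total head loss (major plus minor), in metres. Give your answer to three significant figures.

H_L ≈ 143 m

V = 4Q/(πD²) = 2.744 m/s; V²/2g = 0.3837 m
Re = 1.86×10^5, ε/D = 0.00313 → f = 0.02715 (Haaland)
Major: h_f = f(L/D)·V²/2g = 0.02715·13728·0.3837 = 143.0 m
Minor: ΣK = 1.02; h_m = ΣK·V²/2g = 0.3914 m
Total H_L = 143.0 + 0.3914 = 143.4 m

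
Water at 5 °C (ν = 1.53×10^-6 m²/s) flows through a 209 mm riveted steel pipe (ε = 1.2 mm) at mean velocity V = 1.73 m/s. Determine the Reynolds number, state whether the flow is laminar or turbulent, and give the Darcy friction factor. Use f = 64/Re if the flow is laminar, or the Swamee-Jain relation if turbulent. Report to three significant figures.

Re = VD/ν = 1.730·0.209/1.53×10^-6 = 2.36×10^5
Re > 4000 → turbulent; ε/D = 0.00574
Swamee-Jain: f = 0.03220

Re ≈ 2.36×10^5; turbulent; f ≈ 0.0322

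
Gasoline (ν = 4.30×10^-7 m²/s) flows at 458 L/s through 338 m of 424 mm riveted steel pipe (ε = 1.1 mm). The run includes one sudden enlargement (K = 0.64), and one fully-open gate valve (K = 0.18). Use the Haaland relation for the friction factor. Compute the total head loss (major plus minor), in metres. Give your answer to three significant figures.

V = 4Q/(πD²) = 3.244 m/s; V²/2g = 0.5363 m
Re = 3.20×10^6, ε/D = 0.00259 → f = 0.02522 (Haaland)
Major: h_f = f(L/D)·V²/2g = 0.02522·797.2·0.5363 = 10.78 m
Minor: ΣK = 0.820; h_m = ΣK·V²/2g = 0.4397 m
Total H_L = 10.78 + 0.4397 = 11.22 m

H_L ≈ 11.2 m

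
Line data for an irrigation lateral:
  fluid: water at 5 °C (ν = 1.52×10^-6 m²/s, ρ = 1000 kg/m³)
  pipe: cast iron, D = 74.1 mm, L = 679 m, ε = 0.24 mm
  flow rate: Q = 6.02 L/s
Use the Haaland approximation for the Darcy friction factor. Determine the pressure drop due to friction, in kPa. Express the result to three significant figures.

Δp ≈ 254 kPa

V = 4Q/(πD²) = 4·0.00602/(π·0.0741²) = 1.396 m/s
Re = VD/ν = 1.396·0.0741/1.52×10^-6 = 6.81×10^4 → turbulent
ε/D = 0.24/74.1 = 0.00324
Haaland: f = 0.02840
h_f = f(L/D)V²/(2g) = 0.02840·(679/0.0741)·1.396²/(2·9.81) = 25.84 m
Δp = ρg·h_f = 1000·9.81·25.84 = 253.5 kPa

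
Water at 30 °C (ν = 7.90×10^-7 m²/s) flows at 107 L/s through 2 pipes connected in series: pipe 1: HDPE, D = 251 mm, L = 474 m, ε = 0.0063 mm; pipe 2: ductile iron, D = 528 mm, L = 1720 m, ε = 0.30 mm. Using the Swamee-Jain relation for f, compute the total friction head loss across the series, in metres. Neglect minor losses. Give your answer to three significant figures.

H ≈ 6.52 m

Pipe 1: V = 2.162 m/s, Re = 6.87×10^5, ε/D = 2.51×10^-5, f = 0.01285, h_1 = f(L/D)V²/2g = 5.783 m
Pipe 2: V = 0.4887 m/s, Re = 3.27×10^5, ε/D = 5.68×10^-4, f = 0.01861, h_2 = f(L/D)V²/2g = 0.7378 m
Series → Q common, losses add: H = Σh = 6.521 m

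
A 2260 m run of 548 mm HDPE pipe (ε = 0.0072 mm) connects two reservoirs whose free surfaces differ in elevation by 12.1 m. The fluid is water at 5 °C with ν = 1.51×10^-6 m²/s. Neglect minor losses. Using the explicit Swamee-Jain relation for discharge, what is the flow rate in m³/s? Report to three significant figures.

Swamee-Jain (Type II): Q = -0.965·√(gD⁵h_f/L)·ln[ε/(3.7D) + √(3.17ν²L/(gD³h_f))]
√(gD⁵h_f/L) = √(9.81·0.548⁵·12.1/2260) = 0.05095
ε/(3.7D) = 3.55×10^-6; √(3.17ν²L/(gD³h_f)) = 2.89×10^-5
Q = -0.965·0.05095·ln(3.247×10^-5) = 0.5081 m³/s
Check: V = 2.15 m/s, Re = 7.82×10^5, f = 0.01238, h_f = 12.1 m ≈ 12.1 m ✓

Q ≈ 0.508 m³/s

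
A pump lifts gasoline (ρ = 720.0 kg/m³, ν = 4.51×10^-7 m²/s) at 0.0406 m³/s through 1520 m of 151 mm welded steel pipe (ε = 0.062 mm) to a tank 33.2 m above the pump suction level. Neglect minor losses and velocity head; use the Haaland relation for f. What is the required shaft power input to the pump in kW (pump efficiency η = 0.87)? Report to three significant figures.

P_shaft ≈ 25.4 kW

V = 4Q/(πD²) = 2.267 m/s; Re = 7.59×10^5; ε/D = 4.11×10^-4; f = 0.01667
h_f = f(L/D)V²/2g = 43.97 m
Total head H = z + h_f = 33.2 + 43.97 = 77.17 m
P_hyd = ρgQH = 720.0·9.81·0.0406·77.17 = 22.13 kW
P_shaft = P_hyd/η = 22.13/0.87 = 25.44 kW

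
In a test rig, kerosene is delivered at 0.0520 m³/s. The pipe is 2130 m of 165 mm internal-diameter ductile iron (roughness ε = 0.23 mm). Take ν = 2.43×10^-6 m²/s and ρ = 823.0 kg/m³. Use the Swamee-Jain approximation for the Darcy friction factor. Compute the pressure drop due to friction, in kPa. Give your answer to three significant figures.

V = 4Q/(πD²) = 4·0.0520/(π·0.165²) = 2.432 m/s
Re = VD/ν = 2.432·0.165/2.43×10^-6 = 1.65×10^5 → turbulent
ε/D = 0.23/165 = 0.00139
Swamee-Jain: f = 0.02285
h_f = f(L/D)V²/(2g) = 0.02285·(2130/0.165)·2.432²/(2·9.81) = 88.91 m
Δp = ρg·h_f = 823.0·9.81·88.91 = 717.8 kPa

Δp ≈ 718 kPa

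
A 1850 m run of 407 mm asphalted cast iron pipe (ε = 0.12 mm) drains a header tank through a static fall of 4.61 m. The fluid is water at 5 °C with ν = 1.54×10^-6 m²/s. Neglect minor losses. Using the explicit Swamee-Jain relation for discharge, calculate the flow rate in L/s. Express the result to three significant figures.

Q ≈ 141 L/s

Swamee-Jain (Type II): Q = -0.965·√(gD⁵h_f/L)·ln[ε/(3.7D) + √(3.17ν²L/(gD³h_f))]
√(gD⁵h_f/L) = √(9.81·0.407⁵·4.61/1850) = 0.01652
ε/(3.7D) = 7.97×10^-5; √(3.17ν²L/(gD³h_f)) = 6.75×10^-5
Q = -0.965·0.01652·ln(1.472×10^-4) = 0.1407 m³/s
Check: V = 1.08 m/s, Re = 2.86×10^5, f = 0.01710, h_f = 4.63 m ≈ 4.61 m ✓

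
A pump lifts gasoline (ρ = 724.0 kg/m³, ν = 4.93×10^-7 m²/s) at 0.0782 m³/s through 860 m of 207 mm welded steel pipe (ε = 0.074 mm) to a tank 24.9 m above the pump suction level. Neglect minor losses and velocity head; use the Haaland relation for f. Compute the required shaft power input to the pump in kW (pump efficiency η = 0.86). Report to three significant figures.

P_shaft ≈ 28.0 kW

V = 4Q/(πD²) = 2.324 m/s; Re = 9.76×10^5; ε/D = 3.57×10^-4; f = 0.01611
h_f = f(L/D)V²/2g = 18.42 m
Total head H = z + h_f = 24.9 + 18.42 = 43.32 m
P_hyd = ρgQH = 724.0·9.81·0.0782·43.32 = 24.06 kW
P_shaft = P_hyd/η = 24.06/0.86 = 27.98 kW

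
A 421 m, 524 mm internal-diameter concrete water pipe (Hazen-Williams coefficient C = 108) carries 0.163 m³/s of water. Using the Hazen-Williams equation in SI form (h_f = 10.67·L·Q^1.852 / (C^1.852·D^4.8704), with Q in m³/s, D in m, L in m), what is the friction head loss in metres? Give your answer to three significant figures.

h_f = 10.67·421·0.163^1.852 / (108^1.852·0.524^4.8704) = 0.6230 m

h_f ≈ 0.623 m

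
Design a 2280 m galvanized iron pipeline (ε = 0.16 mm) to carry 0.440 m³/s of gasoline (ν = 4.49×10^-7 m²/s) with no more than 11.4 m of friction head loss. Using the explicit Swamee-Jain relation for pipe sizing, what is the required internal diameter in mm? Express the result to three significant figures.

D ≈ 556 mm

Swamee-Jain (Type III): D = 0.66·[ε^1.25·(LQ²/(gh_f))^4.75 + ν·Q^9.4·(L/(gh_f))^5.2]^0.04
LQ²/(gh_f) = 3.947; L/(gh_f) = 20.39
Term 1 = ε^1.25·(…)^4.75 = 0.0122; Term 2 = ν·Q^9.4·(…)^5.2 = 0.00129
D = 0.66·(0.0122 + 0.00129)^0.04 = 0.5556 m = 556 mm
Check: V = 1.81 m/s, Re = 2.25×10^6, f = 0.01523, h_f = 10.5 m ≈ 11.4 m ✓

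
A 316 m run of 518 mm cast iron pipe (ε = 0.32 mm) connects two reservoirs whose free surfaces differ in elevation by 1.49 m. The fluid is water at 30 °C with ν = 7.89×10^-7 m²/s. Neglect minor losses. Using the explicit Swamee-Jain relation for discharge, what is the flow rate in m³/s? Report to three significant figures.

Q ≈ 0.345 m³/s

Swamee-Jain (Type II): Q = -0.965·√(gD⁵h_f/L)·ln[ε/(3.7D) + √(3.17ν²L/(gD³h_f))]
√(gD⁵h_f/L) = √(9.81·0.518⁵·1.49/316) = 0.04153
ε/(3.7D) = 1.67×10^-4; √(3.17ν²L/(gD³h_f)) = 1.75×10^-5
Q = -0.965·0.04153·ln(1.845×10^-4) = 0.3446 m³/s
Check: V = 1.64 m/s, Re = 1.07×10^6, f = 0.01802, h_f = 1.50 m ≈ 1.49 m ✓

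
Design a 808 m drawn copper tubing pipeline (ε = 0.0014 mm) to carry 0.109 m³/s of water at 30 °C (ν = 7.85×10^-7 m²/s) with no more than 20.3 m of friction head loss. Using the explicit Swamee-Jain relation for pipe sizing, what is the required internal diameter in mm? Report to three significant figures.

Swamee-Jain (Type III): D = 0.66·[ε^1.25·(LQ²/(gh_f))^4.75 + ν·Q^9.4·(L/(gh_f))^5.2]^0.04
LQ²/(gh_f) = 0.04821; L/(gh_f) = 4.057
Term 1 = ε^1.25·(…)^4.75 = 2.68×10^-14; Term 2 = ν·Q^9.4·(…)^5.2 = 1.02×10^-12
D = 0.66·(2.68×10^-14 + 1.02×10^-12)^0.04 = 0.2190 m = 219 mm
Check: V = 2.89 m/s, Re = 8.07×10^5, f = 0.01218, h_f = 19.2 m ≈ 20.3 m ✓

D ≈ 219 mm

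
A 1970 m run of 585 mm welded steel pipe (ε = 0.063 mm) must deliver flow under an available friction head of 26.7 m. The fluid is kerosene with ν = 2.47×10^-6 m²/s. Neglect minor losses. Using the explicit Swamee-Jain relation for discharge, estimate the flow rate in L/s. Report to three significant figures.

Swamee-Jain (Type II): Q = -0.965·√(gD⁵h_f/L)·ln[ε/(3.7D) + √(3.17ν²L/(gD³h_f))]
√(gD⁵h_f/L) = √(9.81·0.585⁵·26.7/1970) = 0.09544
ε/(3.7D) = 2.91×10^-5; √(3.17ν²L/(gD³h_f)) = 2.70×10^-5
Q = -0.965·0.09544·ln(5.606×10^-5) = 0.9016 m³/s
Check: V = 3.35 m/s, Re = 7.94×10^5, f = 0.01389, h_f = 26.8 m ≈ 26.7 m ✓

Q ≈ 902 L/s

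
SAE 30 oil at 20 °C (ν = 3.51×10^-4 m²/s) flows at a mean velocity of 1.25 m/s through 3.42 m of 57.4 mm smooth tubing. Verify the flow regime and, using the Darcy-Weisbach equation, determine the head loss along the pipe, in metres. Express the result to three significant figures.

h_f ≈ 1.49 m

Re = VD/ν = 1.25·0.05740/3.51×10^-4 = 204 → laminar (Re < 2300)
f = 64/Re = 0.3131
h_f = f(L/D)V²/(2g) = 0.3131·(3.42/0.05740)·1.25²/(2·9.81) = 1.486 m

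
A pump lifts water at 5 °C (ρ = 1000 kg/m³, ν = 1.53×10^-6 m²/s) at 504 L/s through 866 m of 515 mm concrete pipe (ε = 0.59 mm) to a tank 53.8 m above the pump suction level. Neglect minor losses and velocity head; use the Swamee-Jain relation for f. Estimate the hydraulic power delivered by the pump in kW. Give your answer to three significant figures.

P_hyd ≈ 317 kW

V = 4Q/(πD²) = 2.420 m/s; Re = 8.14×10^5; ε/D = 0.00115; f = 0.02074
h_f = f(L/D)V²/2g = 10.40 m
Total head H = z + h_f = 53.8 + 10.40 = 64.20 m
P_hyd = ρgQH = 1000·9.81·0.504·64.20 = 317.4 kW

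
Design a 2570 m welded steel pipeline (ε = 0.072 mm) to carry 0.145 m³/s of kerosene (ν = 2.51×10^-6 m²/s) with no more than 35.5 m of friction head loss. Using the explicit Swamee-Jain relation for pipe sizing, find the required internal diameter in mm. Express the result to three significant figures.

D ≈ 296 mm

Swamee-Jain (Type III): D = 0.66·[ε^1.25·(LQ²/(gh_f))^4.75 + ν·Q^9.4·(L/(gh_f))^5.2]^0.04
LQ²/(gh_f) = 0.1552; L/(gh_f) = 7.380
Term 1 = ε^1.25·(…)^4.75 = 9.50×10^-10; Term 2 = ν·Q^9.4·(…)^5.2 = 1.07×10^-9
D = 0.66·(9.50×10^-10 + 1.07×10^-9)^0.04 = 0.2963 m = 296 mm
Check: V = 2.10 m/s, Re = 2.48×10^5, f = 0.01699, h_f = 33.2 m ≈ 35.5 m ✓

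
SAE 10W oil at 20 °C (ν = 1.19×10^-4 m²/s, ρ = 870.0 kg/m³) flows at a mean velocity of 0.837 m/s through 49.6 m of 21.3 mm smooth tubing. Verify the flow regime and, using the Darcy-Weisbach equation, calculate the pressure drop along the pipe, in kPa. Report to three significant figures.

Re = VD/ν = 0.837·0.02130/1.19×10^-4 = 150 → laminar (Re < 2300)
f = 64/Re = 0.4272
h_f = f(L/D)V²/(2g) = 0.4272·(49.6/0.02130)·0.837²/(2·9.81) = 35.52 m
Δp = ρg·h_f = 870.0·9.81·35.52 = 303.2 kPa

Δp ≈ 303 kPa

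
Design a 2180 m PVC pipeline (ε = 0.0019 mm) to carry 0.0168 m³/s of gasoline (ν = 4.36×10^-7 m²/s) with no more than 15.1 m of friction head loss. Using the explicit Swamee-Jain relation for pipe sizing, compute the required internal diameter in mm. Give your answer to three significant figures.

D ≈ 138 mm

Swamee-Jain (Type III): D = 0.66·[ε^1.25·(LQ²/(gh_f))^4.75 + ν·Q^9.4·(L/(gh_f))^5.2]^0.04
LQ²/(gh_f) = 0.004154; L/(gh_f) = 14.72
Term 1 = ε^1.25·(…)^4.75 = 3.44×10^-19; Term 2 = ν·Q^9.4·(…)^5.2 = 1.07×10^-17
D = 0.66·(3.44×10^-19 + 1.07×10^-17)^0.04 = 0.1384 m = 138 mm
Check: V = 1.12 m/s, Re = 3.54×10^5, f = 0.01411, h_f = 14.1 m ≈ 15.1 m ✓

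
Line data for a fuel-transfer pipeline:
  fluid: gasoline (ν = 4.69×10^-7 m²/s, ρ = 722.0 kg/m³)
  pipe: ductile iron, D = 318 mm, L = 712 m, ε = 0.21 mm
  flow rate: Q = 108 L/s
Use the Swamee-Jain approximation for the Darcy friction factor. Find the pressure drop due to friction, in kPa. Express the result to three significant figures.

V = 4Q/(πD²) = 4·0.108/(π·0.318²) = 1.360 m/s
Re = VD/ν = 1.360·0.318/4.69×10^-7 = 9.22×10^5 → turbulent
ε/D = 0.21/318 = 6.60×10^-4
Swamee-Jain: f = 0.01834
h_f = f(L/D)V²/(2g) = 0.01834·(712/0.318)·1.360²/(2·9.81) = 3.869 m
Δp = ρg·h_f = 722.0·9.81·3.869 = 27.41 kPa

Δp ≈ 27.4 kPa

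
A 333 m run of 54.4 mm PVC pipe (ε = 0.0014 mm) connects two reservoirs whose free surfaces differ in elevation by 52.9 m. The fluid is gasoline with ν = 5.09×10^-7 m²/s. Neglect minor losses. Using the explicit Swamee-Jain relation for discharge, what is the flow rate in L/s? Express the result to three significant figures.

Swamee-Jain (Type II): Q = -0.965·√(gD⁵h_f/L)·ln[ε/(3.7D) + √(3.17ν²L/(gD³h_f))]
√(gD⁵h_f/L) = √(9.81·0.0544⁵·52.9/333) = 8.617×10^-4
ε/(3.7D) = 6.96×10^-6; √(3.17ν²L/(gD³h_f)) = 5.72×10^-5
Q = -0.965·8.617×10^-4·ln(6.417×10^-5) = 0.008027 m³/s
Check: V = 3.45 m/s, Re = 3.69×10^5, f = 0.01417, h_f = 52.7 m ≈ 52.9 m ✓

Q ≈ 8.03 L/s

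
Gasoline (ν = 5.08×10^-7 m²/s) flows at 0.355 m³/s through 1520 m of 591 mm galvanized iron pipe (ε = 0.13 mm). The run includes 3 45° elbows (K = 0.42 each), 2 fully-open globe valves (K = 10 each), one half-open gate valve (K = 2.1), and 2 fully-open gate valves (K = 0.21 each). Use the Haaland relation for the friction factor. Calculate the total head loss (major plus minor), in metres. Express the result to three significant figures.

V = 4Q/(πD²) = 1.294 m/s; V²/2g = 0.08535 m
Re = 1.51×10^6, ε/D = 2.20×10^-4 → f = 0.01457 (Haaland)
Major: h_f = f(L/D)·V²/2g = 0.01457·2572·0.08535 = 3.198 m
Minor: ΣK = 23.8; h_m = ΣK·V²/2g = 2.030 m
Total H_L = 3.198 + 2.030 = 5.228 m

H_L ≈ 5.23 m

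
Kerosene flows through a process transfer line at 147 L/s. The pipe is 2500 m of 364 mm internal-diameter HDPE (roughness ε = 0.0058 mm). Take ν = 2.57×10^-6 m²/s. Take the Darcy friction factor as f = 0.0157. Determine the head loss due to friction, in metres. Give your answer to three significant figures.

V = 4Q/(πD²) = 4·0.147/(π·0.364²) = 1.413 m/s
h_f = f(L/D)V²/(2g) = 0.01570·(2500/0.364)·1.413²/(2·9.81) = 10.97 m

h_f ≈ 11.0 m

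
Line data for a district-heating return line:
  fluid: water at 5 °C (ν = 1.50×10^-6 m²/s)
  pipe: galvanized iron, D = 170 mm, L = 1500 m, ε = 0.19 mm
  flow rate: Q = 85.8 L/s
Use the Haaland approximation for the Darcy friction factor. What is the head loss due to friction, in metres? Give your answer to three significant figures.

V = 4Q/(πD²) = 4·0.0858/(π·0.170²) = 3.780 m/s
Re = VD/ν = 3.780·0.170/1.50×10^-6 = 4.28×10^5 → turbulent
ε/D = 0.19/170 = 0.00112
Haaland: f = 0.02078
h_f = f(L/D)V²/(2g) = 0.02078·(1500/0.170)·3.780²/(2·9.81) = 133.5 m

h_f ≈ 134 m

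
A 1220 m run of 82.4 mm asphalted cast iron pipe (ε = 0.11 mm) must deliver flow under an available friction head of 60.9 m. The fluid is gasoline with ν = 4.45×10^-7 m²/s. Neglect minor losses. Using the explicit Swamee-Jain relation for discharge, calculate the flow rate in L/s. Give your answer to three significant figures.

Q ≈ 10.3 L/s

Swamee-Jain (Type II): Q = -0.965·√(gD⁵h_f/L)·ln[ε/(3.7D) + √(3.17ν²L/(gD³h_f))]
√(gD⁵h_f/L) = √(9.81·0.0824⁵·60.9/1220) = 0.001364
ε/(3.7D) = 3.61×10^-4; √(3.17ν²L/(gD³h_f)) = 4.79×10^-5
Q = -0.965·0.001364·ln(4.087×10^-4) = 0.01027 m³/s
Check: V = 1.93 m/s, Re = 3.57×10^5, f = 0.02191, h_f = 61.3 m ≈ 60.9 m ✓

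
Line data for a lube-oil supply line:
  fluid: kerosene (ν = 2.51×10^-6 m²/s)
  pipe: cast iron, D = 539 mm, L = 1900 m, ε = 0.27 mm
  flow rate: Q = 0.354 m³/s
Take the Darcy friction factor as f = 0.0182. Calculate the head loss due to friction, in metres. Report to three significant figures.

V = 4Q/(πD²) = 4·0.354/(π·0.539²) = 1.551 m/s
h_f = f(L/D)V²/(2g) = 0.01820·(1900/0.539)·1.551²/(2·9.81) = 7.871 m

h_f ≈ 7.87 m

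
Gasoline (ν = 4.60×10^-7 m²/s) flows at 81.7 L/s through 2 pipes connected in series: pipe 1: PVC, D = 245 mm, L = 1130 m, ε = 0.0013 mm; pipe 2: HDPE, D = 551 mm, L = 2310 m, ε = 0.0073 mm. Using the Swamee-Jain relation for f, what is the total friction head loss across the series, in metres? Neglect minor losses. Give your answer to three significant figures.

H ≈ 8.74 m

Pipe 1: V = 1.733 m/s, Re = 9.23×10^5, ε/D = 5.31×10^-6, f = 0.01189, h_1 = f(L/D)V²/2g = 8.396 m
Pipe 2: V = 0.3426 m/s, Re = 4.10×10^5, ε/D = 1.32×10^-5, f = 0.01375, h_2 = f(L/D)V²/2g = 0.3450 m
Series → Q common, losses add: H = Σh = 8.741 m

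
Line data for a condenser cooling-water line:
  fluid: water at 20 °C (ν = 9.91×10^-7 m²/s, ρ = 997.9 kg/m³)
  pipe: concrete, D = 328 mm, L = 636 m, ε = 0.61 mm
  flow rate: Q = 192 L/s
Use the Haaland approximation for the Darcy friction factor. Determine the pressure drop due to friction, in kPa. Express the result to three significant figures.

V = 4Q/(πD²) = 4·0.192/(π·0.328²) = 2.272 m/s
Re = VD/ν = 2.272·0.328/9.91×10^-7 = 7.52×10^5 → turbulent
ε/D = 0.61/328 = 0.00186
Haaland: f = 0.02325
h_f = f(L/D)V²/(2g) = 0.02325·(636/0.328)·2.272²/(2·9.81) = 11.86 m
Δp = ρg·h_f = 997.9·9.81·11.86 = 116.1 kPa

Δp ≈ 116 kPa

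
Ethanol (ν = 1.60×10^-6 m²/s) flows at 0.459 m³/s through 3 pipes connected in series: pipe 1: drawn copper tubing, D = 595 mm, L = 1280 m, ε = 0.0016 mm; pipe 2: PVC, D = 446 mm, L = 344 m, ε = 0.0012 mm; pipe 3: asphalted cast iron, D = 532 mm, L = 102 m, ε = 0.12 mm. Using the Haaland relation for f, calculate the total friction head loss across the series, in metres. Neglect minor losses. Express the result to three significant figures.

H ≈ 8.49 m

Pipe 1: V = 1.651 m/s, Re = 6.14×10^5, ε/D = 2.69×10^-6, f = 0.01263, h_1 = f(L/D)V²/2g = 3.774 m
Pipe 2: V = 2.938 m/s, Re = 8.19×10^5, ε/D = 2.69×10^-6, f = 0.01202, h_2 = f(L/D)V²/2g = 4.080 m
Pipe 3: V = 2.065 m/s, Re = 6.87×10^5, ε/D = 2.26×10^-4, f = 0.01518, h_3 = f(L/D)V²/2g = 0.6327 m
Series → Q common, losses add: H = Σh = 8.487 m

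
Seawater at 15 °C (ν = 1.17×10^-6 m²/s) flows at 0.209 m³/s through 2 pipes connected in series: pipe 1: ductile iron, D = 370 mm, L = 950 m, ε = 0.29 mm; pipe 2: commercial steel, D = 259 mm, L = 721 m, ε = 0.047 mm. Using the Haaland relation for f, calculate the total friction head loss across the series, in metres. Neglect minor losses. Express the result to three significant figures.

Pipe 1: V = 1.944 m/s, Re = 6.15×10^5, ε/D = 7.84×10^-4, f = 0.01907, h_1 = f(L/D)V²/2g = 9.428 m
Pipe 2: V = 3.967 m/s, Re = 8.78×10^5, ε/D = 1.81×10^-4, f = 0.01450, h_2 = f(L/D)V²/2g = 32.37 m
Series → Q common, losses add: H = Σh = 41.80 m

H ≈ 41.8 m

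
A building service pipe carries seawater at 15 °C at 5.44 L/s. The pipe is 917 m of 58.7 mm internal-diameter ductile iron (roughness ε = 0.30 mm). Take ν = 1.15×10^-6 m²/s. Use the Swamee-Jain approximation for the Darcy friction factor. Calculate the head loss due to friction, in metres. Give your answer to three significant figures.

h_f ≈ 102 m

V = 4Q/(πD²) = 4·0.00544/(π·0.0587²) = 2.010 m/s
Re = VD/ν = 2.010·0.0587/1.15×10^-6 = 1.03×10^5 → turbulent
ε/D = 0.30/58.7 = 0.00511
Swamee-Jain: f = 0.03172
h_f = f(L/D)V²/(2g) = 0.03172·(917/0.0587)·2.010²/(2·9.81) = 102.1 m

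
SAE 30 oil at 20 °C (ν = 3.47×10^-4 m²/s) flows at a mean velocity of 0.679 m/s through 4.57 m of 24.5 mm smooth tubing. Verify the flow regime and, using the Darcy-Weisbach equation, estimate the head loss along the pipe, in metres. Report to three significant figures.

h_f ≈ 5.85 m

Re = VD/ν = 0.679·0.02450/3.47×10^-4 = 47.9 → laminar (Re < 2300)
f = 64/Re = 1.335
h_f = f(L/D)V²/(2g) = 1.335·(4.57/0.02450)·0.679²/(2·9.81) = 5.851 m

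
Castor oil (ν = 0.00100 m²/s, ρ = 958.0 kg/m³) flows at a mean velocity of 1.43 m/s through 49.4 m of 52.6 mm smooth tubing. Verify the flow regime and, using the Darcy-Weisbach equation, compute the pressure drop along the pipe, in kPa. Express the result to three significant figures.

Δp ≈ 783 kPa

Re = VD/ν = 1.43·0.05260/0.00100 = 75.2 → laminar (Re < 2300)
f = 64/Re = 0.8509
h_f = f(L/D)V²/(2g) = 0.8509·(49.4/0.05260)·1.43²/(2·9.81) = 83.29 m
Δp = ρg·h_f = 958.0·9.81·83.29 = 782.7 kPa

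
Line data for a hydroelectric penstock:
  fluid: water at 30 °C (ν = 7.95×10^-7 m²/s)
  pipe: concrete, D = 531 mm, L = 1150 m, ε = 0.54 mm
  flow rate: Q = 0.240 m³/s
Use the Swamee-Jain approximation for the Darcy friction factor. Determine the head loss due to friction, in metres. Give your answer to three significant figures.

V = 4Q/(πD²) = 4·0.240/(π·0.531²) = 1.084 m/s
Re = VD/ν = 1.084·0.531/7.95×10^-7 = 7.24×10^5 → turbulent
ε/D = 0.54/531 = 0.00102
Swamee-Jain: f = 0.02023
h_f = f(L/D)V²/(2g) = 0.02023·(1150/0.531)·1.084²/(2·9.81) = 2.623 m

h_f ≈ 2.62 m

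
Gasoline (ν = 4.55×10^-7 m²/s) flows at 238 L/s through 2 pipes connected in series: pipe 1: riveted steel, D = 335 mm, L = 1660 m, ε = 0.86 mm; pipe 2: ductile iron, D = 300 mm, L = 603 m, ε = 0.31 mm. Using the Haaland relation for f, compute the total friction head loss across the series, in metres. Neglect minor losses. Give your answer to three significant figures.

Pipe 1: V = 2.700 m/s, Re = 1.99×10^6, ε/D = 0.00257, f = 0.02518, h_1 = f(L/D)V²/2g = 46.36 m
Pipe 2: V = 3.367 m/s, Re = 2.22×10^6, ε/D = 0.00103, f = 0.01995, h_2 = f(L/D)V²/2g = 23.17 m
Series → Q common, losses add: H = Σh = 69.53 m

H ≈ 69.5 m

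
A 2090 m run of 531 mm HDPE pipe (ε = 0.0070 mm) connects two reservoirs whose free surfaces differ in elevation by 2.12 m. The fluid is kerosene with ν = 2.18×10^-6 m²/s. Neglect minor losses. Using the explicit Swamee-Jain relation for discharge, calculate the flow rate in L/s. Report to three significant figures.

Q ≈ 181 L/s

Swamee-Jain (Type II): Q = -0.965·√(gD⁵h_f/L)·ln[ε/(3.7D) + √(3.17ν²L/(gD³h_f))]
√(gD⁵h_f/L) = √(9.81·0.531⁵·2.12/2090) = 0.02050
ε/(3.7D) = 3.56×10^-6; √(3.17ν²L/(gD³h_f)) = 1.01×10^-4
Q = -0.965·0.02050·ln(1.041×10^-4) = 0.1814 m³/s
Check: V = 0.819 m/s, Re = 1.99×10^5, f = 0.01566, h_f = 2.11 m ≈ 2.12 m ✓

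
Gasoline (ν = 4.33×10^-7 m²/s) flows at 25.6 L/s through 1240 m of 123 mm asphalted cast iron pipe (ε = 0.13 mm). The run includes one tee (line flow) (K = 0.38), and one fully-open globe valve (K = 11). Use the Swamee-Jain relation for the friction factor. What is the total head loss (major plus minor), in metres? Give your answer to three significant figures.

V = 4Q/(πD²) = 2.154 m/s; V²/2g = 0.2366 m
Re = 6.12×10^5, ε/D = 0.00106 → f = 0.02049 (Swamee-Jain)
Major: h_f = f(L/D)·V²/2g = 0.02049·10081·0.2366 = 48.86 m
Minor: ΣK = 11.4; h_m = ΣK·V²/2g = 2.692 m
Total H_L = 48.86 + 2.692 = 51.56 m

H_L ≈ 51.6 m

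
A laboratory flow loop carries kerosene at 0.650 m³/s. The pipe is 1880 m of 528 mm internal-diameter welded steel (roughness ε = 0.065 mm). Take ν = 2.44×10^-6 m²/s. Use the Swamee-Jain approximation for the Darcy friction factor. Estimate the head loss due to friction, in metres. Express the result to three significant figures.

V = 4Q/(πD²) = 4·0.650/(π·0.528²) = 2.969 m/s
Re = VD/ν = 2.969·0.528/2.44×10^-6 = 6.42×10^5 → turbulent
ε/D = 0.065/528 = 1.23×10^-4
Swamee-Jain: f = 0.01436
h_f = f(L/D)V²/(2g) = 0.01436·(1880/0.528)·2.969²/(2·9.81) = 22.97 m

h_f ≈ 23.0 m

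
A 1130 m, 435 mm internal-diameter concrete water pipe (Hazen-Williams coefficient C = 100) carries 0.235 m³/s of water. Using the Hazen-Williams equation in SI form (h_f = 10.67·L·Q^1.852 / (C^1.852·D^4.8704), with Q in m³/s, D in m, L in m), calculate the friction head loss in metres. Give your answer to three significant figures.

h_f ≈ 9.40 m

h_f = 10.67·1130·0.235^1.852 / (100^1.852·0.435^4.8704) = 9.401 m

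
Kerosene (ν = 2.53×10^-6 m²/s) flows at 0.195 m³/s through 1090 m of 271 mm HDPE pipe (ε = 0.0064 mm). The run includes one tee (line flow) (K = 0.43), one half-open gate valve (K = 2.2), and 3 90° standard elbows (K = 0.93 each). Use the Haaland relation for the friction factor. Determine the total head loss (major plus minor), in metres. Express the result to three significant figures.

H_L ≈ 36.1 m

V = 4Q/(πD²) = 3.381 m/s; V²/2g = 0.5825 m
Re = 3.62×10^5, ε/D = 2.36×10^-5 → f = 0.01408 (Haaland)
Major: h_f = f(L/D)·V²/2g = 0.01408·4022·0.5825 = 32.98 m
Minor: ΣK = 5.42; h_m = ΣK·V²/2g = 3.157 m
Total H_L = 32.98 + 3.157 = 36.14 m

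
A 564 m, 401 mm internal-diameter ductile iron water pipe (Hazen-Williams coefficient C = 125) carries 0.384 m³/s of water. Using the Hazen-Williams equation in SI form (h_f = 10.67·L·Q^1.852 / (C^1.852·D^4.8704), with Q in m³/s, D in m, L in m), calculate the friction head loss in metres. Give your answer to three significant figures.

h_f ≈ 11.5 m

h_f = 10.67·564·0.384^1.852 / (125^1.852·0.401^4.8704) = 11.45 m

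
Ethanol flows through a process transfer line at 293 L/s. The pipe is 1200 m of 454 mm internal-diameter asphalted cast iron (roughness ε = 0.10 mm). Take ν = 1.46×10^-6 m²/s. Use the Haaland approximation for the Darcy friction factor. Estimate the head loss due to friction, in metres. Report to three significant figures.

V = 4Q/(πD²) = 4·0.293/(π·0.454²) = 1.810 m/s
Re = VD/ν = 1.810·0.454/1.46×10^-6 = 5.63×10^5 → turbulent
ε/D = 0.10/454 = 2.20×10^-4
Haaland: f = 0.01534
h_f = f(L/D)V²/(2g) = 0.01534·(1200/0.454)·1.810²/(2·9.81) = 6.769 m

h_f ≈ 6.77 m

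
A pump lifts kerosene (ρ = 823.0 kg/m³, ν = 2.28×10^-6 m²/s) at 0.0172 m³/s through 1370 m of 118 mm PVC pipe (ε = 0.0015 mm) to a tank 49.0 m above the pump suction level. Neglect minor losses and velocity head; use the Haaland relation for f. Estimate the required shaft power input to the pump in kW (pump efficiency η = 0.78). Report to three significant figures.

V = 4Q/(πD²) = 1.573 m/s; Re = 8.14×10^4; ε/D = 1.27×10^-5; f = 0.01866
h_f = f(L/D)V²/2g = 27.31 m
Total head H = z + h_f = 49.0 + 27.31 = 76.31 m
P_hyd = ρgQH = 823.0·9.81·0.0172·76.31 = 10.60 kW
P_shaft = P_hyd/η = 10.60/0.78 = 13.59 kW

P_shaft ≈ 13.6 kW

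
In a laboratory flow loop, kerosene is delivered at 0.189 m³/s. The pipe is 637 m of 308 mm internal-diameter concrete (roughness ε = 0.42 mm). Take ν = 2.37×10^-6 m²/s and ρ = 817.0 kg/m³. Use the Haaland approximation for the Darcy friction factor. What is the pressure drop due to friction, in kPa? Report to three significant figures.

V = 4Q/(πD²) = 4·0.189/(π·0.308²) = 2.537 m/s
Re = VD/ν = 2.537·0.308/2.37×10^-6 = 3.30×10^5 → turbulent
ε/D = 0.42/308 = 0.00136
Haaland: f = 0.02188
h_f = f(L/D)V²/(2g) = 0.02188·(637/0.308)·2.537²/(2·9.81) = 14.84 m
Δp = ρg·h_f = 817.0·9.81·14.84 = 118.9 kPa

Δp ≈ 119 kPa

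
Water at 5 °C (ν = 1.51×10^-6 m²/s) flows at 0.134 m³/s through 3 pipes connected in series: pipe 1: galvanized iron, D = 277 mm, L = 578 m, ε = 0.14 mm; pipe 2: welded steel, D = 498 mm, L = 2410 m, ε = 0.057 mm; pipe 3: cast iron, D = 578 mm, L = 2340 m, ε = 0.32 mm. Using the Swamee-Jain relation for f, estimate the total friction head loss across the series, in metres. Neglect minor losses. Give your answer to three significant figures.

H ≈ 12.4 m

Pipe 1: V = 2.224 m/s, Re = 4.08×10^5, ε/D = 5.05×10^-4, f = 0.01800, h_1 = f(L/D)V²/2g = 9.468 m
Pipe 2: V = 0.6879 m/s, Re = 2.27×10^5, ε/D = 1.14×10^-4, f = 0.01620, h_2 = f(L/D)V²/2g = 1.891 m
Pipe 3: V = 0.5107 m/s, Re = 1.95×10^5, ε/D = 5.54×10^-4, f = 0.01925, h_3 = f(L/D)V²/2g = 1.036 m
Series → Q common, losses add: H = Σh = 12.39 m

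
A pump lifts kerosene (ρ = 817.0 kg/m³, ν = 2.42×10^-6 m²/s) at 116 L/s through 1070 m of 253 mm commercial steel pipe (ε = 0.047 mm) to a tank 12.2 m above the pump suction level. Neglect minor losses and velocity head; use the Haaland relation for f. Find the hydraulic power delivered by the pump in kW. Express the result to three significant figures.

P_hyd ≈ 28.8 kW

V = 4Q/(πD²) = 2.307 m/s; Re = 2.41×10^5; ε/D = 1.86×10^-4; f = 0.01637
h_f = f(L/D)V²/2g = 18.79 m
Total head H = z + h_f = 12.2 + 18.79 = 30.99 m
P_hyd = ρgQH = 817.0·9.81·0.116·30.99 = 28.81 kW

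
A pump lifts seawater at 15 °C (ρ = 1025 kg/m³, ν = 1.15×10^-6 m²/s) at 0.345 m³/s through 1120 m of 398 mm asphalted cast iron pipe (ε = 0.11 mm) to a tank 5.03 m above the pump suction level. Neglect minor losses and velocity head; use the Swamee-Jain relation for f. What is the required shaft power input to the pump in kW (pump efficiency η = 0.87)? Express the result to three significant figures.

V = 4Q/(πD²) = 2.773 m/s; Re = 9.60×10^5; ε/D = 2.76×10^-4; f = 0.01557
h_f = f(L/D)V²/2g = 17.17 m
Total head H = z + h_f = 5.03 + 17.17 = 22.20 m
P_hyd = ρgQH = 1025·9.81·0.345·22.20 = 77.03 kW
P_shaft = P_hyd/η = 77.03/0.87 = 88.54 kW

P_shaft ≈ 88.5 kW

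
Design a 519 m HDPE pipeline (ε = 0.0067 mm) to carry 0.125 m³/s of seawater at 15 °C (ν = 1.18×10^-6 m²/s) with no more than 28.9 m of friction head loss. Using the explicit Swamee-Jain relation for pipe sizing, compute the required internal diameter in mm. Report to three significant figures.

Swamee-Jain (Type III): D = 0.66·[ε^1.25·(LQ²/(gh_f))^4.75 + ν·Q^9.4·(L/(gh_f))^5.2]^0.04
LQ²/(gh_f) = 0.02860; L/(gh_f) = 1.831
Term 1 = ε^1.25·(…)^4.75 = 1.59×10^-14; Term 2 = ν·Q^9.4·(…)^5.2 = 8.88×10^-14
D = 0.66·(1.59×10^-14 + 8.88×10^-14)^0.04 = 0.1997 m = 200 mm
Check: V = 3.99 m/s, Re = 6.75×10^5, f = 0.01303, h_f = 27.5 m ≈ 28.9 m ✓

D ≈ 200 mm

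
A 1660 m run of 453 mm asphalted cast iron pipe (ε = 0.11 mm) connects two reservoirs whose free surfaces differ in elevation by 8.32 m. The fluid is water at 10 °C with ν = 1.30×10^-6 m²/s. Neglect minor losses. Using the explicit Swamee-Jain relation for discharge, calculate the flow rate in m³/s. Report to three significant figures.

Swamee-Jain (Type II): Q = -0.965·√(gD⁵h_f/L)·ln[ε/(3.7D) + √(3.17ν²L/(gD³h_f))]
√(gD⁵h_f/L) = √(9.81·0.453⁵·8.32/1660) = 0.03063
ε/(3.7D) = 6.56×10^-5; √(3.17ν²L/(gD³h_f)) = 3.42×10^-5
Q = -0.965·0.03063·ln(9.986×10^-5) = 0.2722 m³/s
Check: V = 1.69 m/s, Re = 5.89×10^5, f = 0.01571, h_f = 8.37 m ≈ 8.32 m ✓

Q ≈ 0.272 m³/s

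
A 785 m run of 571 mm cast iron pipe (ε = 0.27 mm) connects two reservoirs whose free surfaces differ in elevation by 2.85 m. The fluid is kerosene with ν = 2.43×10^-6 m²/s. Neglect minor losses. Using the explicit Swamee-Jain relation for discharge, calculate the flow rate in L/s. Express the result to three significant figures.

Swamee-Jain (Type II): Q = -0.965·√(gD⁵h_f/L)·ln[ε/(3.7D) + √(3.17ν²L/(gD³h_f))]
√(gD⁵h_f/L) = √(9.81·0.571⁵·2.85/785) = 0.04650
ε/(3.7D) = 1.28×10^-4; √(3.17ν²L/(gD³h_f)) = 5.31×10^-5
Q = -0.965·0.04650·ln(1.809×10^-4) = 0.3866 m³/s
Check: V = 1.51 m/s, Re = 3.55×10^5, f = 0.01796, h_f = 2.87 m ≈ 2.85 m ✓

Q ≈ 387 L/s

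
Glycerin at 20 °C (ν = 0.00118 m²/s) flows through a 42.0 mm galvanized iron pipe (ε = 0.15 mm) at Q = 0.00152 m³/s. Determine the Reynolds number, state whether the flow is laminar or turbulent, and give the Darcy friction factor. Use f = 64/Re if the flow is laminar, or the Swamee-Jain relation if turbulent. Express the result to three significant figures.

Re ≈ 39.1; laminar; f = 64/Re ≈ 1.64

V = 4Q/(πD²) = 1.097 m/s
Re = VD/ν = 1.097·0.0420/0.00118 = 39.1
Re < 2300 → laminar → f = 64/Re = 1.639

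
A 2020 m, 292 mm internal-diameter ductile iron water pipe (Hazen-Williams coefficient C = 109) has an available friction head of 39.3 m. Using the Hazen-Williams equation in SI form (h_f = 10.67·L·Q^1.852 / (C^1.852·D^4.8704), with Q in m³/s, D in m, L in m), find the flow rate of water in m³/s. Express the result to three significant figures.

Rearranging: Q = [h_f·C^1.852·D^4.8704 / (10.67·L)]^(1/1.852)
Q = [39.3·109^1.852·0.292^4.8704 / (10.67·2020)]^0.540 = 0.1421 m³/s

Q ≈ 0.142 m³/s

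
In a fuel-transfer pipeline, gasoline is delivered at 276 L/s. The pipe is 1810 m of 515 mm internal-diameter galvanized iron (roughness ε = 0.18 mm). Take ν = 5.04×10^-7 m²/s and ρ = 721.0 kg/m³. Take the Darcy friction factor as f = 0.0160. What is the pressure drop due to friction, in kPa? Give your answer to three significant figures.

Δp ≈ 35.6 kPa

V = 4Q/(πD²) = 4·0.276/(π·0.515²) = 1.325 m/s
h_f = f(L/D)V²/(2g) = 0.01600·(1810/0.515)·1.325²/(2·9.81) = 5.032 m
Δp = ρg·h_f = 721.0·9.81·5.032 = 35.59 kPa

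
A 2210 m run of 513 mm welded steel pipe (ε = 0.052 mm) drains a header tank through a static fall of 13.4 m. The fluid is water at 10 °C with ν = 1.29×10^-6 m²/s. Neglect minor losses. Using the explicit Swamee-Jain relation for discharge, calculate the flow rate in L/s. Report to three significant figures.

Q ≈ 437 L/s

Swamee-Jain (Type II): Q = -0.965·√(gD⁵h_f/L)·ln[ε/(3.7D) + √(3.17ν²L/(gD³h_f))]
√(gD⁵h_f/L) = √(9.81·0.513⁵·13.4/2210) = 0.04597
ε/(3.7D) = 2.74×10^-5; √(3.17ν²L/(gD³h_f)) = 2.56×10^-5
Q = -0.965·0.04597·ln(5.303×10^-5) = 0.4367 m³/s
Check: V = 2.11 m/s, Re = 8.40×10^5, f = 0.01373, h_f = 13.5 m ≈ 13.4 m ✓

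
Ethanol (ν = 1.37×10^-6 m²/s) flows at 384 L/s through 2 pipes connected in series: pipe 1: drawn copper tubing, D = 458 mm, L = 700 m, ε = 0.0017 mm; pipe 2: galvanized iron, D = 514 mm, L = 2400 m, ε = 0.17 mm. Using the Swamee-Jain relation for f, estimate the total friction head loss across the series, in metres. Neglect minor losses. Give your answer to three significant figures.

H ≈ 18.4 m

Pipe 1: V = 2.331 m/s, Re = 7.79×10^5, ε/D = 3.71×10^-6, f = 0.01219, h_1 = f(L/D)V²/2g = 5.159 m
Pipe 2: V = 1.851 m/s, Re = 6.94×10^5, ε/D = 3.31×10^-4, f = 0.01630, h_2 = f(L/D)V²/2g = 13.28 m
Series → Q common, losses add: H = Σh = 18.44 m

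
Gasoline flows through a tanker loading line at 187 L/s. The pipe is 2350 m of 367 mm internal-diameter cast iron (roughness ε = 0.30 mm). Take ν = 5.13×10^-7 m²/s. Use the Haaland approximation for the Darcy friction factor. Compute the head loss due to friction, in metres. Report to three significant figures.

h_f ≈ 19.4 m

V = 4Q/(πD²) = 4·0.187/(π·0.367²) = 1.768 m/s
Re = VD/ν = 1.768·0.367/5.13×10^-7 = 1.26×10^6 → turbulent
ε/D = 0.30/367 = 8.17×10^-4
Haaland: f = 0.01899
h_f = f(L/D)V²/(2g) = 0.01899·(2350/0.367)·1.768²/(2·9.81) = 19.37 m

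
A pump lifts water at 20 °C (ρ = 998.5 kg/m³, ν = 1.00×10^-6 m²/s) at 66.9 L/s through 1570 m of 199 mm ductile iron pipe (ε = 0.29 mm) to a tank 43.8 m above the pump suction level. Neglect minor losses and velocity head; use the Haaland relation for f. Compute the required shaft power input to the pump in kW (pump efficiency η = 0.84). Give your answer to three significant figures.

V = 4Q/(πD²) = 2.151 m/s; Re = 4.28×10^5; ε/D = 0.00146; f = 0.02208
h_f = f(L/D)V²/2g = 41.07 m
Total head H = z + h_f = 43.8 + 41.07 = 84.87 m
P_hyd = ρgQH = 998.5·9.81·0.0669·84.87 = 55.62 kW
P_shaft = P_hyd/η = 55.62/0.84 = 66.21 kW

P_shaft ≈ 66.2 kW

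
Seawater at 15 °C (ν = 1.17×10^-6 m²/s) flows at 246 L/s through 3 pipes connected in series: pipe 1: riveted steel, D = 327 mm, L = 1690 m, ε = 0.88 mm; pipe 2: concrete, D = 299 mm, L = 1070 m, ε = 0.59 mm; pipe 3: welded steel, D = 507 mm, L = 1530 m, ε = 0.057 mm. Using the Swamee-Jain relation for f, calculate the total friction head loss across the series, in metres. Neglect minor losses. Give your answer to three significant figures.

Pipe 1: V = 2.929 m/s, Re = 8.19×10^5, ε/D = 0.00269, f = 0.02565, h_1 = f(L/D)V²/2g = 57.96 m
Pipe 2: V = 3.504 m/s, Re = 8.95×10^5, ε/D = 0.00197, f = 0.02363, h_2 = f(L/D)V²/2g = 52.89 m
Pipe 3: V = 1.219 m/s, Re = 5.28×10^5, ε/D = 1.12×10^-4, f = 0.01452, h_3 = f(L/D)V²/2g = 3.317 m
Series → Q common, losses add: H = Σh = 114.2 m

H ≈ 114 m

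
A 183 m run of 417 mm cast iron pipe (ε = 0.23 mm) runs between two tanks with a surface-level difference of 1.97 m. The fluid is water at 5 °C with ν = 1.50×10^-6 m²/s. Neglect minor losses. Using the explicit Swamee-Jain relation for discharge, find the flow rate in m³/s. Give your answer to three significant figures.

Swamee-Jain (Type II): Q = -0.965·√(gD⁵h_f/L)·ln[ε/(3.7D) + √(3.17ν²L/(gD³h_f))]
√(gD⁵h_f/L) = √(9.81·0.417⁵·1.97/183) = 0.03649
ε/(3.7D) = 1.49×10^-4; √(3.17ν²L/(gD³h_f)) = 3.05×10^-5
Q = -0.965·0.03649·ln(1.796×10^-4) = 0.3037 m³/s
Check: V = 2.22 m/s, Re = 6.18×10^5, f = 0.01793, h_f = 1.98 m ≈ 1.97 m ✓

Q ≈ 0.304 m³/s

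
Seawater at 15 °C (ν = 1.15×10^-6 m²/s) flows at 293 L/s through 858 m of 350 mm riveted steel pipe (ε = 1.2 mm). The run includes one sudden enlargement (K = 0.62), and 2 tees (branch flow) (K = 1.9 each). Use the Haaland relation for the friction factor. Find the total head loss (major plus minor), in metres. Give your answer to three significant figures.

H_L ≈ 33.8 m

V = 4Q/(πD²) = 3.045 m/s; V²/2g = 0.4727 m
Re = 9.27×10^5, ε/D = 0.00343 → f = 0.02735 (Haaland)
Major: h_f = f(L/D)·V²/2g = 0.02735·2451·0.4727 = 31.69 m
Minor: ΣK = 4.42; h_m = ΣK·V²/2g = 2.089 m
Total H_L = 31.69 + 2.089 = 33.78 m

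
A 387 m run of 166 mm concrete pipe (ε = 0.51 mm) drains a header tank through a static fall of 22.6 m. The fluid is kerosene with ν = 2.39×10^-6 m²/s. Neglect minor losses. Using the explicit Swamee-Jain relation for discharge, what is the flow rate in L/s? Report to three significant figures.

Swamee-Jain (Type II): Q = -0.965·√(gD⁵h_f/L)·ln[ε/(3.7D) + √(3.17ν²L/(gD³h_f))]
√(gD⁵h_f/L) = √(9.81·0.166⁵·22.6/387) = 0.008498
ε/(3.7D) = 8.30×10^-4; √(3.17ν²L/(gD³h_f)) = 8.31×10^-5
Q = -0.965·0.008498·ln(9.135×10^-4) = 0.05739 m³/s
Check: V = 2.65 m/s, Re = 1.84×10^5, f = 0.02725, h_f = 22.8 m ≈ 22.6 m ✓

Q ≈ 57.4 L/s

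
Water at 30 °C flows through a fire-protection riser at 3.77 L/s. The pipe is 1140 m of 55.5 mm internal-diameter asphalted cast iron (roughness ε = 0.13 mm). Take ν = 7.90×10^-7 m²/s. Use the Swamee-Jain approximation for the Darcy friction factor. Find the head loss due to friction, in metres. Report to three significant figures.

h_f ≈ 66.3 m

V = 4Q/(πD²) = 4·0.00377/(π·0.0555²) = 1.558 m/s
Re = VD/ν = 1.558·0.0555/7.90×10^-7 = 1.09×10^5 → turbulent
ε/D = 0.13/55.5 = 0.00234
Swamee-Jain: f = 0.02607
h_f = f(L/D)V²/(2g) = 0.02607·(1140/0.0555)·1.558²/(2·9.81) = 66.28 m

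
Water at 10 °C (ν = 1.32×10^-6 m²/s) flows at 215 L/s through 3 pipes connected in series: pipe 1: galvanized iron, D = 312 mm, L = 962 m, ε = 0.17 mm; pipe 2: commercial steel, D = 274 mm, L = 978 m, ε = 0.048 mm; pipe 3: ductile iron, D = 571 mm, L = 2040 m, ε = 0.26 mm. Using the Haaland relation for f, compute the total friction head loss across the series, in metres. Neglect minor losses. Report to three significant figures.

Pipe 1: V = 2.812 m/s, Re = 6.65×10^5, ε/D = 5.45×10^-4, f = 0.01767, h_1 = f(L/D)V²/2g = 21.96 m
Pipe 2: V = 3.646 m/s, Re = 7.57×10^5, ε/D = 1.75×10^-4, f = 0.01457, h_2 = f(L/D)V²/2g = 35.23 m
Pipe 3: V = 0.8396 m/s, Re = 3.63×10^5, ε/D = 4.55×10^-4, f = 0.01759, h_3 = f(L/D)V²/2g = 2.258 m
Series → Q common, losses add: H = Σh = 59.45 m

H ≈ 59.5 m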